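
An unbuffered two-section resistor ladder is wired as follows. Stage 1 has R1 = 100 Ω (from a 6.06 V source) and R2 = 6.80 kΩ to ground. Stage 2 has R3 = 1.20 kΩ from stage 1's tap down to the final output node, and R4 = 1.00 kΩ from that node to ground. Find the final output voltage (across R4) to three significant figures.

V_out ≈ 2.60 V

Stage 2 presents R3+R4 = 2200 Ω as a load on stage 1's tap.
Stage 1's lower leg becomes R2‖(R3+R4) = 1662 Ω, so V_mid = 6.06 × 1662/1762 = 5.716 V.
Stage 2 is itself unloaded: V_out = V_mid × R4/(R3+R4) = 5.716 × 1000/2200 = 2.60 V.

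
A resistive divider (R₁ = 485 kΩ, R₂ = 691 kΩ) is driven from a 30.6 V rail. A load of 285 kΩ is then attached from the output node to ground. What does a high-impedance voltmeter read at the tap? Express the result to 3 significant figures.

V_out ≈ 8.99 V

The load sits in parallel with R₂: R₂‖R_L = (691 × 285) / (691 + 285) = 201.8 kΩ.
V_out = 30.6 × 201.8 / (485 + 201.8) = 30.6 × 201.8/686.8 = 8.99 V.
(Unloaded it would have been 18.0 V.)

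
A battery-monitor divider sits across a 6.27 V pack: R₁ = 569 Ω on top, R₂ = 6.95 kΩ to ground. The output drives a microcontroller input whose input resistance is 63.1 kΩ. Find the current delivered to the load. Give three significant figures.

R₂‖R_L = 6260 Ω; V_out = 6.27 × 6260/6829 = 5.748 V.
I_L = V_out / R_L = 5.748 / 63.1 kΩ = 0.0911 mA.

I_L ≈ 0.0911 mA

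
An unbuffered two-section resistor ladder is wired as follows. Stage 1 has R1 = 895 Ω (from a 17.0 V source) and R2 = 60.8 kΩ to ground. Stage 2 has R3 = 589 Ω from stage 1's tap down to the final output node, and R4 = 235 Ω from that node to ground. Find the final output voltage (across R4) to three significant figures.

Stage 2 presents R3+R4 = 824.0 Ω as a load on stage 1's tap.
Stage 1's lower leg becomes R2‖(R3+R4) = 813.0 Ω, so V_mid = 17.0 × 813.0/1708 = 8.092 V.
Stage 2 is itself unloaded: V_out = V_mid × R4/(R3+R4) = 8.092 × 235/824.0 = 2.31 V.

V_out ≈ 2.31 V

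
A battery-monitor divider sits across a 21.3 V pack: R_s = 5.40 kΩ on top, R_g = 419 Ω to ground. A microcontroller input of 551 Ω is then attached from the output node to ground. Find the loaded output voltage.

The load sits in parallel with R_g: R_g‖R_L = (419 × 551) / (419 + 551) = 238.0 Ω.
V_out = 21.3 × 238.0 / (5400 + 238.0) = 21.3 × 238.0/5638 = 0.899 V.
(Unloaded it would have been 1.53 V.)

V_out ≈ 0.899 V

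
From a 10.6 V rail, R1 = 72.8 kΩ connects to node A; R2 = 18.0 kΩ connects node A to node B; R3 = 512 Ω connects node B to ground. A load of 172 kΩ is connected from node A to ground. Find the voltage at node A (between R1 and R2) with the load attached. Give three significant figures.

Below node A the series string R2+R3 = 18510 Ω sits in parallel with the 172000 Ω load: 16710 Ω.
V_A = 10.6 × 16710/(72800 + 16710) = 1.98 V.

V ≈ 1.98 V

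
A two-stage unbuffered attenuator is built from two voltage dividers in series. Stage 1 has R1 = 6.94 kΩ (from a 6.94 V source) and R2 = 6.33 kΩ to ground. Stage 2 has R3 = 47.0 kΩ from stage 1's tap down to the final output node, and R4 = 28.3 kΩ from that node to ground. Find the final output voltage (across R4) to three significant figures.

Stage 2 presents R3+R4 = 75.30 kΩ as a load on stage 1's tap.
Stage 1's lower leg becomes R2‖(R3+R4) = 5.839 kΩ, so V_mid = 6.94 × 5.839/12.78 = 3.171 V.
Stage 2 is itself unloaded: V_out = V_mid × R4/(R3+R4) = 3.171 × 28.3/75.30 = 1.19 V.

V_out ≈ 1.19 V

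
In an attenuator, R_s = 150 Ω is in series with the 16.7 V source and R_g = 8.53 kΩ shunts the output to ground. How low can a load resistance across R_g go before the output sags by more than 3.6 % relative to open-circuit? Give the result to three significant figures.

Output resistance R_th = R_s‖R_g = (150 × 8530)/8680 = 147.4 Ω.
The fractional drop is R_th/(R_th + R_L); requiring this ≤ 0.0360 gives R_L ≥ R_th(1/0.0360 − 1) = 147.4 × 26.78 = 3.95 kΩ.

R_L(min) ≈ 3.95 kΩ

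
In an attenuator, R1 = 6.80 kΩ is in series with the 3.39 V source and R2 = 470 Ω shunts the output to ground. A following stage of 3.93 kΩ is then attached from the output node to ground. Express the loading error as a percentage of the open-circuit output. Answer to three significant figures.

The divider's output (Thévenin) resistance is R1‖R2 = 439.6 Ω.
Fractional drop under load = R_th/(R_th + R_L) = 439.6 / (439.6 + 3930) = 0.1006.
So the output falls by 10.1 %.

10.1 %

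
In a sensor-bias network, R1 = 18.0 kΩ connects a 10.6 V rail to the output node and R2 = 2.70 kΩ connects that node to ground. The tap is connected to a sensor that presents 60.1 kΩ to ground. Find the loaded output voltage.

V_out ≈ 1.33 V

The load sits in parallel with R2: R2‖R_L = (2.70 × 60.1) / (2.70 + 60.1) = 2.584 kΩ.
V_out = 10.6 × 2.584 / (18.0 + 2.584) = 10.6 × 2.584/20.58 = 1.33 V.
(Unloaded it would have been 1.38 V.)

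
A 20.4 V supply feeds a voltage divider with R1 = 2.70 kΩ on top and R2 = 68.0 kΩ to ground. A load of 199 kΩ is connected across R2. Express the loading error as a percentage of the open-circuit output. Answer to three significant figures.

The divider's output (Thévenin) resistance is R1‖R2 = 2.597 kΩ.
Fractional drop under load = R_th/(R_th + R_L) = 2.597 / (2.597 + 199) = 0.01288.
So the output falls by 1.29 %.

1.29 %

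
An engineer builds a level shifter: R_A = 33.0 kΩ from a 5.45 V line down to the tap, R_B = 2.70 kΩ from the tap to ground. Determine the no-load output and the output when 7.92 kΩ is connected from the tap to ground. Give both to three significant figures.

Unloaded: 0.412 V; loaded: 0.313 V

Open-circuit: V = 5.45 × 2.70/(33.0 + 2.70) = 0.412 V.
With the load, R_B becomes R_B‖R_L = 2.014 kΩ, so V = 5.45 × 2.014/35.01 = 0.313 V.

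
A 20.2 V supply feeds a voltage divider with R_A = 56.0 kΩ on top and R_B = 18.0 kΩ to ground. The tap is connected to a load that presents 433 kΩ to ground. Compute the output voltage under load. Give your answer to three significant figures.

The load sits in parallel with R_B: R_B‖R_L = (18.0 × 433) / (18.0 + 433) = 17.28 kΩ.
V_out = 20.2 × 17.28 / (56.0 + 17.28) = 20.2 × 17.28/73.28 = 4.76 V.
(Unloaded it would have been 4.91 V.)

V_out ≈ 4.76 V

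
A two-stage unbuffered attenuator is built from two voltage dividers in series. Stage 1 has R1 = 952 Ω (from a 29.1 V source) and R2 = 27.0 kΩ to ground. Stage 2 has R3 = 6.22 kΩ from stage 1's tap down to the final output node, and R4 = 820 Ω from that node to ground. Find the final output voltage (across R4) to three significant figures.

Stage 2 presents R3+R4 = 7040 Ω as a load on stage 1's tap.
Stage 1's lower leg becomes R2‖(R3+R4) = 5584 Ω, so V_mid = 29.1 × 5584/6536 = 24.86 V.
Stage 2 is itself unloaded: V_out = V_mid × R4/(R3+R4) = 24.86 × 820/7040 = 2.90 V.

V_out ≈ 2.90 V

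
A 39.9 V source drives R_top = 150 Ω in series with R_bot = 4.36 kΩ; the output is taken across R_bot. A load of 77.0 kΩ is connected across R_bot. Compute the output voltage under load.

The load sits in parallel with R_bot: R_bot‖R_L = (4360 × 77000) / (4360 + 77000) = 4126 Ω.
V_out = 39.9 × 4126 / (150 + 4126) = 39.9 × 4126/4276 = 38.5 V.

V_out ≈ 38.5 V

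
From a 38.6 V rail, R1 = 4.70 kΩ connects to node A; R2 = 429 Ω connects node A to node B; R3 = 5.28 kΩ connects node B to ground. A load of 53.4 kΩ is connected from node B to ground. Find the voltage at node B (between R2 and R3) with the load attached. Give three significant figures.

V ≈ 18.7 V

At node B, R3 is in parallel with the load: R3‖R_L = 4805 Ω.
Below node A the resistance is R2 + (R3‖R_L) = 5234 Ω, so V_A = 38.6 × 5234/9934 = 20.34 V.
Then V_B = V_A × (R3‖R_L)/(R2 + R3‖R_L) = 20.34 × 4805/5234 = 18.7 V.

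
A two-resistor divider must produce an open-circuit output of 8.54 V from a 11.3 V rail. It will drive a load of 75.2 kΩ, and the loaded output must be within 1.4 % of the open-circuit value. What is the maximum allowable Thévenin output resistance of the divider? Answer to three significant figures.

Loading drop = R_th/(R_th + R_L) ≤ 0.0140, so R_th ≤ R_L · ε/(1−ε) = 75.2 kΩ × 0.0140/0.9860 = 1.07 kΩ.

R_th ≤ 1.07 kΩ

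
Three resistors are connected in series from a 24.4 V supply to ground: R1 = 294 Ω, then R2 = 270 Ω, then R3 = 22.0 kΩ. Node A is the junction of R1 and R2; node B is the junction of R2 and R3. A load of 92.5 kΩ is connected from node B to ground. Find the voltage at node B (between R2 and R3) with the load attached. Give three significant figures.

At node B, R3 is in parallel with the load: R3‖R_L = 17770 Ω.
Below node A the resistance is R2 + (R3‖R_L) = 18040 Ω, so V_A = 24.4 × 18040/18340 = 24.01 V.
Then V_B = V_A × (R3‖R_L)/(R2 + R3‖R_L) = 24.01 × 17770/18040 = 23.6 V.

V ≈ 23.6 V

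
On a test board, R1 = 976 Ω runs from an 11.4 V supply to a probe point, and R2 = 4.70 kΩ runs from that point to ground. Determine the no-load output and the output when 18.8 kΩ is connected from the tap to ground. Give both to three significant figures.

Unloaded: 9.44 V; loaded: 9.05 V

Open-circuit: V = 11.4 × 4700/(976 + 4700) = 9.44 V.
With the load, R2 becomes R2‖R_L = 3760 Ω, so V = 11.4 × 3760/4736 = 9.05 V.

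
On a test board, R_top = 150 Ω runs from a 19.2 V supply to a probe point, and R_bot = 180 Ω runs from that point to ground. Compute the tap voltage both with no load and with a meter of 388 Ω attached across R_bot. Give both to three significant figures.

Open-circuit: V = 19.2 × 180/(150 + 180) = 10.5 V.
With the load, R_bot becomes R_bot‖R_L = 123.0 Ω, so V = 19.2 × 123.0/273.0 = 8.65 V.

Unloaded: 10.5 V; loaded: 8.65 V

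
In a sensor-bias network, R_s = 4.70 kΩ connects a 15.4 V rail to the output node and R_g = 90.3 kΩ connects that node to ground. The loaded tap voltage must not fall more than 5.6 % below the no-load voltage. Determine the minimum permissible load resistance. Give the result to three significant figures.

R_L(min) ≈ 75.3 kΩ

Output resistance R_th = R_s‖R_g = (4.70 × 90.3)/95.00 = 4.467 kΩ.
The fractional drop is R_th/(R_th + R_L); requiring this ≤ 0.0560 gives R_L ≥ R_th(1/0.0560 − 1) = 4.467 × 16.86 = 75.3 kΩ.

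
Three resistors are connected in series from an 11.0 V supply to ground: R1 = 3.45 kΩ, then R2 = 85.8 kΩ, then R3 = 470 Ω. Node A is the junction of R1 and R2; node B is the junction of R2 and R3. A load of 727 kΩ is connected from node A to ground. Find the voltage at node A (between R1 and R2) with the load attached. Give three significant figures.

V ≈ 10.5 V

Below node A the series string R2+R3 = 86270 Ω sits in parallel with the 727000 Ω load: 77120 Ω.
V_A = 11.0 × 77120/(3450 + 77120) = 10.5 V.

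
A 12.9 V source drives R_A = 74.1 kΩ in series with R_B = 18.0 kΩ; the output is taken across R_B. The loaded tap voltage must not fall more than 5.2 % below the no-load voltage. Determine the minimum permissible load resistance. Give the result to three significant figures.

R_L(min) ≈ 264 kΩ

Output resistance R_th = R_A‖R_B = (74.1 × 18.0)/92.10 = 14.48 kΩ.
The fractional drop is R_th/(R_th + R_L); requiring this ≤ 0.0520 gives R_L ≥ R_th(1/0.0520 − 1) = 14.48 × 18.23 = 264 kΩ.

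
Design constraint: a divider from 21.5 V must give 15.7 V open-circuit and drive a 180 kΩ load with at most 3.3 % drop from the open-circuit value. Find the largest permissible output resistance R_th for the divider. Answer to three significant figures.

R_th ≤ 6.14 kΩ

Loading drop = R_th/(R_th + R_L) ≤ 0.0330, so R_th ≤ R_L · ε/(1−ε) = 180 kΩ × 0.0330/0.9670 = 6.14 kΩ.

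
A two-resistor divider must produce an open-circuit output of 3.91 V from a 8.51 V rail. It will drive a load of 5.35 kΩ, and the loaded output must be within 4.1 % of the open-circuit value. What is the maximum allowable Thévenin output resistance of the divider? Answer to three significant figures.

R_th ≤ 229 Ω

Loading drop = R_th/(R_th + R_L) ≤ 0.0410, so R_th ≤ R_L · ε/(1−ε) = 5.35 kΩ × 0.0410/0.9590 = 229 Ω.
(Any R1, R2 with R2/(R1+R2) = 0.459 and R1‖R2 ≤ 229 Ω will meet the spec.)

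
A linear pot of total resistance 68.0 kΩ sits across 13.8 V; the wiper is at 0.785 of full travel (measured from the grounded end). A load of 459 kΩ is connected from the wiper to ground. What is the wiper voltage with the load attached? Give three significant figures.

V ≈ 10.6 V

The wiper splits the pot into (1−α)R = 14.62 kΩ above and αR = 53.38 kΩ below.
Lower section ‖ load = 47.82 kΩ.
V_wiper = 13.8 × 47.82/(14.62 + 47.82) = 10.6 V.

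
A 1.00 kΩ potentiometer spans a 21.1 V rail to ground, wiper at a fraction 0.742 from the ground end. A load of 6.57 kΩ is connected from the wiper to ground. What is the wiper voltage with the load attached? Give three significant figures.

The wiper splits the pot into (1−α)R = 258.0 Ω above and αR = 742.0 Ω below.
Lower section ‖ load = 666.7 Ω.
V_wiper = 21.1 × 666.7/(258.0 + 666.7) = 15.2 V.

V ≈ 15.2 V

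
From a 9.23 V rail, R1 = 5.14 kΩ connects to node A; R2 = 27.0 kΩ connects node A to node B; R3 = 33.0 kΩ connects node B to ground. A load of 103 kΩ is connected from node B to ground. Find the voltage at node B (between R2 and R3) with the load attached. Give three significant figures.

V ≈ 4.04 V

At node B, R3 is in parallel with the load: R3‖R_L = 24.99 kΩ.
Below node A the resistance is R2 + (R3‖R_L) = 51.99 kΩ, so V_A = 9.23 × 51.99/57.13 = 8.400 V.
Then V_B = V_A × (R3‖R_L)/(R2 + R3‖R_L) = 8.400 × 24.99/51.99 = 4.04 V.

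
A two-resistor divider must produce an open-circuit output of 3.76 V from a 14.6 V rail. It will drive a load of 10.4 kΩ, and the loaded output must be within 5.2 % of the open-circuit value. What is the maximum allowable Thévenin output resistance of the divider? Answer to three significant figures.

R_th ≤ 570 Ω

Loading drop = R_th/(R_th + R_L) ≤ 0.0520, so R_th ≤ R_L · ε/(1−ε) = 10.4 kΩ × 0.0520/0.9480 = 570 Ω.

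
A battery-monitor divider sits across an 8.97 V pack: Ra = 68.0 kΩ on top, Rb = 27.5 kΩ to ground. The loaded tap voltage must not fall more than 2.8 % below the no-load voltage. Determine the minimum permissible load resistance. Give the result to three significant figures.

R_L(min) ≈ 680 kΩ

Output resistance R_th = Ra‖Rb = (68.0 × 27.5)/95.50 = 19.58 kΩ.
The fractional drop is R_th/(R_th + R_L); requiring this ≤ 0.0280 gives R_L ≥ R_th(1/0.0280 − 1) = 19.58 × 34.71 = 680 kΩ.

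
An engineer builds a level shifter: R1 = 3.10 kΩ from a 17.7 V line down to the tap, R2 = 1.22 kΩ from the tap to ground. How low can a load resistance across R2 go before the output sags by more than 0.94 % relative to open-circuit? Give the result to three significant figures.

Output resistance R_th = R1‖R2 = (3100 × 1220)/4320 = 875.5 Ω.
The fractional drop is R_th/(R_th + R_L); requiring this ≤ 0.00940 gives R_L ≥ R_th(1/0.00940 − 1) = 875.5 × 105.4 = 92.3 kΩ.

R_L(min) ≈ 92.3 kΩ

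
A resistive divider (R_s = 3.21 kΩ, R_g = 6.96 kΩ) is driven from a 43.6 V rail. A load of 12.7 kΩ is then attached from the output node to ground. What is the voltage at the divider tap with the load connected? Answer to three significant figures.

The load sits in parallel with R_g: R_g‖R_L = (6.96 × 12.7) / (6.96 + 12.7) = 4.496 kΩ.
V_out = 43.6 × 4.496 / (3.21 + 4.496) = 43.6 × 4.496/7.706 = 25.4 V.

V_out ≈ 25.4 V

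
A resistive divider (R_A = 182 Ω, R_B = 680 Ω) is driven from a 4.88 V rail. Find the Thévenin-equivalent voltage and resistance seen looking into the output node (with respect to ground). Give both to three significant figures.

V_th = 3.85 V, R_th = 144 Ω

V_th is the open-circuit tap voltage: 4.88 × 680/(182 + 680) = 3.85 V.
With the supply zeroed, R_A and R_B appear in parallel from the tap: R_th = R_A‖R_B = (182 × 680)/862.0 = 144 Ω.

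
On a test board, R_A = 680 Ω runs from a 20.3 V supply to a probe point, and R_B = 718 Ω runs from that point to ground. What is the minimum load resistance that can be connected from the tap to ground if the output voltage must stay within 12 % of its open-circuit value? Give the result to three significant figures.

Output resistance R_th = R_A‖R_B = (680 × 718)/1398 = 349.2 Ω.
The fractional drop is R_th/(R_th + R_L); requiring this ≤ 0.120 gives R_L ≥ R_th(1/0.120 − 1) = 349.2 × 7.333 = 2.56 kΩ.

R_L(min) ≈ 2.56 kΩ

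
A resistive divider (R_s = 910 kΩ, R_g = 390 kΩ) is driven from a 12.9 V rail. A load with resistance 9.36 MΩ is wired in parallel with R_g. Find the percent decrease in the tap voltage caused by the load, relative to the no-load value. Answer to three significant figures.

The divider's output (Thévenin) resistance is R_s‖R_g = 273.0 kΩ.
Fractional drop under load = R_th/(R_th + R_L) = 273.0 / (273.0 + 9360) = 0.02834.
So the output falls by 2.83 %.

2.83 %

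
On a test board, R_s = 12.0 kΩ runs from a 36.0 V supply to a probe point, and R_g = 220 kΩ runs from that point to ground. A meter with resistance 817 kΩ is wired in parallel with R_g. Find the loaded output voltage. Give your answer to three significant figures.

V_out ≈ 33.7 V

The load sits in parallel with R_g: R_g‖R_L = (220 × 817) / (220 + 817) = 173.3 kΩ.
V_out = 36.0 × 173.3 / (12.0 + 173.3) = 36.0 × 173.3/185.3 = 33.7 V.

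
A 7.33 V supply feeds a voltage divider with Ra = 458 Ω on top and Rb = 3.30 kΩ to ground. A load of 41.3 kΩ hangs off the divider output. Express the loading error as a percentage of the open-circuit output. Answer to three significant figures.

0.964 %

The divider's output (Thévenin) resistance is Ra‖Rb = 402.2 Ω.
Fractional drop under load = R_th/(R_th + R_L) = 402.2 / (402.2 + 41300) = 0.009644.
So the output falls by 0.964 %.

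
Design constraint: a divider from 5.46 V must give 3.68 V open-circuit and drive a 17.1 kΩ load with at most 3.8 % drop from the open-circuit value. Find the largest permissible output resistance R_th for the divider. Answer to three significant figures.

R_th ≤ 675 Ω

Loading drop = R_th/(R_th + R_L) ≤ 0.0380, so R_th ≤ R_L · ε/(1−ε) = 17.1 kΩ × 0.0380/0.9620 = 675 Ω.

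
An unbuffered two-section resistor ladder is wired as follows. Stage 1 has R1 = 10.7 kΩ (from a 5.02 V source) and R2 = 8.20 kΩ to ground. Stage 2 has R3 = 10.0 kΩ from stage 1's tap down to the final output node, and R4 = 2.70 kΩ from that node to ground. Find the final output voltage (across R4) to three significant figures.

Stage 2 presents R3+R4 = 12.70 kΩ as a load on stage 1's tap.
Stage 1's lower leg becomes R2‖(R3+R4) = 4.983 kΩ, so V_mid = 5.02 × 4.983/15.68 = 1.595 V.
Stage 2 is itself unloaded: V_out = V_mid × R4/(R3+R4) = 1.595 × 2.70/12.70 = 0.339 V.

V_out ≈ 0.339 V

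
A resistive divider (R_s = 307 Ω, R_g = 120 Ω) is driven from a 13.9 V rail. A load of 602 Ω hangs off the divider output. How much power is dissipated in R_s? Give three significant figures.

P ≈ 358 mW

Total resistance from the source is R_s + (R_g‖R_L) = 407.1 Ω, so I = 13.9/407.1 Ω = 34.15 mA.
P = I²·R_s = (34.15 mA)² × 307 Ω = 358 mW.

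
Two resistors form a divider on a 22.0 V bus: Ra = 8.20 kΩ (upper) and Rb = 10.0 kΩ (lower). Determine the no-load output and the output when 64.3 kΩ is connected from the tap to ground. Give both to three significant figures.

Unloaded: 12.1 V; loaded: 11.3 V

Open-circuit: V = 22.0 × 10.0/(8.20 + 10.0) = 12.1 V.
With the load, Rb becomes Rb‖R_L = 8.654 kΩ, so V = 22.0 × 8.654/16.85 = 11.3 V.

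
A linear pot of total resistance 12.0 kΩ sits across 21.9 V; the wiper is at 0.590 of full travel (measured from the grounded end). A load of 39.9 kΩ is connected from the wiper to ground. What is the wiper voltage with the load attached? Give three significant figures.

The wiper splits the pot into (1−α)R = 4.920 kΩ above and αR = 7.080 kΩ below.
Lower section ‖ load = 6.013 kΩ.
V_wiper = 21.9 × 6.013/(4.920 + 6.013) = 12.0 V.

V ≈ 12.0 V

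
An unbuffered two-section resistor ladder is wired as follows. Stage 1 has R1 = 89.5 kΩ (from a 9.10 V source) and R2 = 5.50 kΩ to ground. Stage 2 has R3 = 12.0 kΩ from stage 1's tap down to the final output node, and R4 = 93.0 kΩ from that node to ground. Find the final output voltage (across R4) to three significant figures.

Stage 2 presents R3+R4 = 105.0 kΩ as a load on stage 1's tap.
Stage 1's lower leg becomes R2‖(R3+R4) = 5.226 kΩ, so V_mid = 9.10 × 5.226/94.73 = 0.5021 V.
Stage 2 is itself unloaded: V_out = V_mid × R4/(R3+R4) = 0.5021 × 93.0/105.0 = 0.445 V.

V_out ≈ 0.445 V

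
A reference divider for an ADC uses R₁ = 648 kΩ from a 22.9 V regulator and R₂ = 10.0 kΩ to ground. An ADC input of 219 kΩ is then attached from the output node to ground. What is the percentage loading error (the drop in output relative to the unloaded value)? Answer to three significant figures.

4.30 %

The divider's output (Thévenin) resistance is R₁‖R₂ = 9.848 kΩ.
Fractional drop under load = R_th/(R_th + R_L) = 9.848 / (9.848 + 219) = 0.04303.
So the output falls by 4.30 %.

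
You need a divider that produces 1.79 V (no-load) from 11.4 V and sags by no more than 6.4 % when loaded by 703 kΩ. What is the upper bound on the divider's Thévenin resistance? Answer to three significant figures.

R_th ≤ 48.1 kΩ

Loading drop = R_th/(R_th + R_L) ≤ 0.0640, so R_th ≤ R_L · ε/(1−ε) = 703 kΩ × 0.0640/0.9360 = 48.1 kΩ.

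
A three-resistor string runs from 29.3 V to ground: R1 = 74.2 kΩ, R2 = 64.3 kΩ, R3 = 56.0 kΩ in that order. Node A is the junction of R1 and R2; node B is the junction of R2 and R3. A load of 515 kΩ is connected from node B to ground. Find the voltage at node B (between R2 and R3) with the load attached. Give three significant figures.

At node B, R3 is in parallel with the load: R3‖R_L = 50.51 kΩ.
Below node A the resistance is R2 + (R3‖R_L) = 114.8 kΩ, so V_A = 29.3 × 114.8/189.0 = 17.80 V.
Then V_B = V_A × (R3‖R_L)/(R2 + R3‖R_L) = 17.80 × 50.51/114.8 = 7.83 V.

V ≈ 7.83 V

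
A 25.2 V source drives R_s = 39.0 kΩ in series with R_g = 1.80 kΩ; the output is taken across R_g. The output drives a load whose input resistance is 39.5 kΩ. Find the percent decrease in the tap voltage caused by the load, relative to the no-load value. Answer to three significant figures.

The divider's output (Thévenin) resistance is R_s‖R_g = 1.721 kΩ.
Fractional drop under load = R_th/(R_th + R_L) = 1.721 / (1.721 + 39.5) = 0.04174.
So the output falls by 4.17 %.

4.17 %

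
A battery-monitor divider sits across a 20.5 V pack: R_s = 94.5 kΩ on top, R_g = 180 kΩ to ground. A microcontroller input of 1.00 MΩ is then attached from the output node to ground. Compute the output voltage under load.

The load sits in parallel with R_g: R_g‖R_L = (180 × 1000) / (180 + 1000) = 152.5 kΩ.
V_out = 20.5 × 152.5 / (94.5 + 152.5) = 20.5 × 152.5/247.0 = 12.7 V.

V_out ≈ 12.7 V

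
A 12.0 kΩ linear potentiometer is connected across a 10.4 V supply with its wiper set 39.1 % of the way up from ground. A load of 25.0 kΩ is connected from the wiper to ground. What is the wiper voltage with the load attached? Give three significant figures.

The wiper splits the pot into (1−α)R = 7.308 kΩ above and αR = 4.692 kΩ below.
Lower section ‖ load = 3.951 kΩ.
V_wiper = 10.4 × 3.951/(7.308 + 3.951) = 3.65 V.

V ≈ 3.65 V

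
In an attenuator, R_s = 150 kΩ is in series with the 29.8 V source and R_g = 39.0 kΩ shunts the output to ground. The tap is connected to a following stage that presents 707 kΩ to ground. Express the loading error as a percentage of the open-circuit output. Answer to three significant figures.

The divider's output (Thévenin) resistance is R_s‖R_g = 30.95 kΩ.
Fractional drop under load = R_th/(R_th + R_L) = 30.95 / (30.95 + 707) = 0.04194.
So the output falls by 4.19 %.

4.19 %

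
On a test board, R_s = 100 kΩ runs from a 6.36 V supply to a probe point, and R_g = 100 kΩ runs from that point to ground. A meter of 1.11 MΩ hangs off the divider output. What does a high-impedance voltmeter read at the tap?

The load sits in parallel with R_g: R_g‖R_L = (100 × 1110) / (100 + 1110) = 91.74 kΩ.
V_out = 6.36 × 91.74 / (100 + 91.74) = 6.36 × 91.74/191.7 = 3.04 V.
(Unloaded it would have been 3.18 V.)

V_out ≈ 3.04 V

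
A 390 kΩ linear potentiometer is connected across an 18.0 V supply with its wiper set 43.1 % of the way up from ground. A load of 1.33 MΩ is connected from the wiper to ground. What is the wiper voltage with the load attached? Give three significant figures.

V ≈ 7.24 V

The wiper splits the pot into (1−α)R = 221.9 kΩ above and αR = 168.1 kΩ below.
Lower section ‖ load = 149.2 kΩ.
V_wiper = 18.0 × 149.2/(221.9 + 149.2) = 7.24 V.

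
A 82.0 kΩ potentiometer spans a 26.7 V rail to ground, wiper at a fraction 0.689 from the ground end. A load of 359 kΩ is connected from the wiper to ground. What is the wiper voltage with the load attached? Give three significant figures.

The wiper splits the pot into (1−α)R = 25.50 kΩ above and αR = 56.50 kΩ below.
Lower section ‖ load = 48.82 kΩ.
V_wiper = 26.7 × 48.82/(25.50 + 48.82) = 17.5 V.

V ≈ 17.5 V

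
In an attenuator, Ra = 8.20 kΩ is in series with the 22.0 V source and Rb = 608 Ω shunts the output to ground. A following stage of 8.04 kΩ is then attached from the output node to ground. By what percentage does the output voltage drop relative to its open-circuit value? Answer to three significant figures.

The divider's output (Thévenin) resistance is Ra‖Rb = 566.0 Ω.
Fractional drop under load = R_th/(R_th + R_L) = 566.0 / (566.0 + 8040) = 0.06577.
So the output falls by 6.58 %.

6.58 %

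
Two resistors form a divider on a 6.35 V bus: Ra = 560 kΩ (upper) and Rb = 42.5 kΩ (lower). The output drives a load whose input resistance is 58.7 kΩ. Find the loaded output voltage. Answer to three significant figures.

V_out ≈ 0.268 V

The load sits in parallel with Rb: Rb‖R_L = (42.5 × 58.7) / (42.5 + 58.7) = 24.65 kΩ.
V_out = 6.35 × 24.65 / (560 + 24.65) = 6.35 × 24.65/584.7 = 0.268 V.
(Unloaded it would have been 0.448 V.)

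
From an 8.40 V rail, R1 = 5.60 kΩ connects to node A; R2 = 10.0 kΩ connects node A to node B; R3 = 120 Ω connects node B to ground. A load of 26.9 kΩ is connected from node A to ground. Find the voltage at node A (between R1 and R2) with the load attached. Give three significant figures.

Below node A the series string R2+R3 = 10120 Ω sits in parallel with the 26900 Ω load: 7354 Ω.
V_A = 8.40 × 7354/(5600 + 7354) = 4.77 V.

V ≈ 4.77 V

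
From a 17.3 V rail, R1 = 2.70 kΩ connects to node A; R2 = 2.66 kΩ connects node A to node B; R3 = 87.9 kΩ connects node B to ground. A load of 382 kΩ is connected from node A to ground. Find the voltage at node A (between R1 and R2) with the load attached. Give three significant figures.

V ≈ 16.7 V

Below node A the series string R2+R3 = 90.56 kΩ sits in parallel with the 382 kΩ load: 73.21 kΩ.
V_A = 17.3 × 73.21/(2.70 + 73.21) = 16.7 V.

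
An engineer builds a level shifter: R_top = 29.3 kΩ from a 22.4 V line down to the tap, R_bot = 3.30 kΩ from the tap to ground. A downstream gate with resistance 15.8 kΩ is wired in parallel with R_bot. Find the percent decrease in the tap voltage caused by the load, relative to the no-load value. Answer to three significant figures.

The divider's output (Thévenin) resistance is R_top‖R_bot = 2.966 kΩ.
Fractional drop under load = R_th/(R_th + R_L) = 2.966 / (2.966 + 15.8) = 0.1580.
So the output falls by 15.8 %.

15.8 %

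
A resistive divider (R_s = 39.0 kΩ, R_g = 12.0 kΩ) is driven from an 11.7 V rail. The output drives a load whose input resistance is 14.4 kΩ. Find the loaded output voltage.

V_out ≈ 1.68 V

The load sits in parallel with R_g: R_g‖R_L = (12.0 × 14.4) / (12.0 + 14.4) = 6.545 kΩ.
V_out = 11.7 × 6.545 / (39.0 + 6.545) = 11.7 × 6.545/45.55 = 1.68 V.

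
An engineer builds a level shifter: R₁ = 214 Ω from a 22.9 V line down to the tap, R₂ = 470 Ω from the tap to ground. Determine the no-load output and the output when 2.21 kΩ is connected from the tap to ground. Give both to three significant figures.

Open-circuit: V = 22.9 × 470/(214 + 470) = 15.7 V.
With the load, R₂ becomes R₂‖R_L = 387.6 Ω, so V = 22.9 × 387.6/601.6 = 14.8 V.

Unloaded: 15.7 V; loaded: 14.8 V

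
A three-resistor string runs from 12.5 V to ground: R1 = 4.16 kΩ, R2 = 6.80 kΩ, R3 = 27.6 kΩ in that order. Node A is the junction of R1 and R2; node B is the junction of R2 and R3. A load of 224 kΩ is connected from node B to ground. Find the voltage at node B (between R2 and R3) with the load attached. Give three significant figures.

V ≈ 8.64 V

At node B, R3 is in parallel with the load: R3‖R_L = 24.57 kΩ.
Below node A the resistance is R2 + (R3‖R_L) = 31.37 kΩ, so V_A = 12.5 × 31.37/35.53 = 11.04 V.
Then V_B = V_A × (R3‖R_L)/(R2 + R3‖R_L) = 11.04 × 24.57/31.37 = 8.64 V.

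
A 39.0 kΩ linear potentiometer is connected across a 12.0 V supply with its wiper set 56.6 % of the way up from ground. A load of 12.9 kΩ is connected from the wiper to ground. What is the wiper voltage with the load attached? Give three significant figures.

V ≈ 3.90 V

The wiper splits the pot into (1−α)R = 16.93 kΩ above and αR = 22.07 kΩ below.
Lower section ‖ load = 8.142 kΩ.
V_wiper = 12.0 × 8.142/(16.93 + 8.142) = 3.90 V.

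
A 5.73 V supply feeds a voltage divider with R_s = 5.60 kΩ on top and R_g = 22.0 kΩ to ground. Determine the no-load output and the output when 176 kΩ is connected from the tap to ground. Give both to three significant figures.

Unloaded: 4.57 V; loaded: 4.45 V

Open-circuit: V = 5.73 × 22.0/(5.60 + 22.0) = 4.57 V.
With the load, R_g becomes R_g‖R_L = 19.56 kΩ, so V = 5.73 × 19.56/25.16 = 4.45 V.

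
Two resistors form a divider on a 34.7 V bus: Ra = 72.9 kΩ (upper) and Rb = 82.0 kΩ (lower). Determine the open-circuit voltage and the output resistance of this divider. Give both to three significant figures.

V_th is the open-circuit tap voltage: 34.7 × 82.0/(72.9 + 82.0) = 18.4 V.
With the supply zeroed, Ra and Rb appear in parallel from the tap: R_th = Ra‖Rb = (72.9 × 82.0)/154.9 = 38.6 kΩ.

V_th = 18.4 V, R_th = 38.6 kΩ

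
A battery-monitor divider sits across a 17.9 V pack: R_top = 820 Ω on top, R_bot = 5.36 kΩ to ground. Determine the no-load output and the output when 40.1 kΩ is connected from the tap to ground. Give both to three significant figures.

Unloaded: 15.5 V; loaded: 15.3 V

Open-circuit: V = 17.9 × 5360/(820 + 5360) = 15.5 V.
With the load, R_bot becomes R_bot‖R_L = 4728 Ω, so V = 17.9 × 4728/5548 = 15.3 V.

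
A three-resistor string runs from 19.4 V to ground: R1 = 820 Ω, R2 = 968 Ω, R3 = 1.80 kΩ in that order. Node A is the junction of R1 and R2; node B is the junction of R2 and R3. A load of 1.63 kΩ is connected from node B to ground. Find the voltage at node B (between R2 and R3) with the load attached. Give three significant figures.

At node B, R3 is in parallel with the load: R3‖R_L = 855.4 Ω.
Below node A the resistance is R2 + (R3‖R_L) = 1823 Ω, so V_A = 19.4 × 1823/2643 = 13.38 V.
Then V_B = V_A × (R3‖R_L)/(R2 + R3‖R_L) = 13.38 × 855.4/1823 = 6.28 V.

V ≈ 6.28 V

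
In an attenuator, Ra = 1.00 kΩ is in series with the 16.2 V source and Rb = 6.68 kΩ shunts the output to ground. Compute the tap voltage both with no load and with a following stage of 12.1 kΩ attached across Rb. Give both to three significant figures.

Unloaded: 14.1 V; loaded: 13.1 V

Open-circuit: V = 16.2 × 6.68/(1.00 + 6.68) = 14.1 V.
With the load, Rb becomes Rb‖R_L = 4.304 kΩ, so V = 16.2 × 4.304/5.304 = 13.1 V.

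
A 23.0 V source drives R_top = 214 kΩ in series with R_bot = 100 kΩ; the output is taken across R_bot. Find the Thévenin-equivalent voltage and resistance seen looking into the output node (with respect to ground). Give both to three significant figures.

V_th is the open-circuit tap voltage: 23.0 × 100/(214 + 100) = 7.32 V.
With the supply zeroed, R_top and R_bot appear in parallel from the tap: R_th = R_top‖R_bot = (214 × 100)/314.0 = 68.2 kΩ.

V_th = 7.32 V, R_th = 68.2 kΩ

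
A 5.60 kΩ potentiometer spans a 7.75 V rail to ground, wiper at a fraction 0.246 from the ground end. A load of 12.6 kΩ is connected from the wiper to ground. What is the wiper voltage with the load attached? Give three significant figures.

V ≈ 1.76 V

The wiper splits the pot into (1−α)R = 4.222 kΩ above and αR = 1.378 kΩ below.
Lower section ‖ load = 1.242 kΩ.
V_wiper = 7.75 × 1.242/(4.222 + 1.242) = 1.76 V.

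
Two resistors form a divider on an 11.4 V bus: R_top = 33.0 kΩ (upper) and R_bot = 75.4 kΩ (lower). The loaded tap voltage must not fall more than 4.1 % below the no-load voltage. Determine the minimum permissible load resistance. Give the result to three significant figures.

Output resistance R_th = R_top‖R_bot = (33.0 × 75.4)/108.4 = 22.95 kΩ.
The fractional drop is R_th/(R_th + R_L); requiring this ≤ 0.0410 gives R_L ≥ R_th(1/0.0410 − 1) = 22.95 × 23.39 = 537 kΩ.

R_L(min) ≈ 537 kΩ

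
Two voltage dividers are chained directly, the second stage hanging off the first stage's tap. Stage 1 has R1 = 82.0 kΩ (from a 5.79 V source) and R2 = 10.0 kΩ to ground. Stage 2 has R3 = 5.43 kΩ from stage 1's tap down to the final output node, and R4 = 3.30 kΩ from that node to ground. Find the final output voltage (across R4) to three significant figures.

V_out ≈ 0.118 V

Stage 2 presents R3+R4 = 8.730 kΩ as a load on stage 1's tap.
Stage 1's lower leg becomes R2‖(R3+R4) = 4.661 kΩ, so V_mid = 5.79 × 4.661/86.66 = 0.3114 V.
Stage 2 is itself unloaded: V_out = V_mid × R4/(R3+R4) = 0.3114 × 3.30/8.730 = 0.118 V.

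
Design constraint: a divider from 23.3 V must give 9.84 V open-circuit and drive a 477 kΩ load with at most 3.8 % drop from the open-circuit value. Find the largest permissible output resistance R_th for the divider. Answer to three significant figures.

Loading drop = R_th/(R_th + R_L) ≤ 0.0380, so R_th ≤ R_L · ε/(1−ε) = 477 kΩ × 0.0380/0.9620 = 18.8 kΩ.
(Any R1, R2 with R2/(R1+R2) = 0.422 and R1‖R2 ≤ 18.8 kΩ will meet the spec.)

R_th ≤ 18.8 kΩ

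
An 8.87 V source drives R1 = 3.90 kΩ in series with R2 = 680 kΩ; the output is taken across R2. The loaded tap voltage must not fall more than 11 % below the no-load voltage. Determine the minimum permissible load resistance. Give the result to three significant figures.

Output resistance R_th = R1‖R2 = (3.90 × 680)/683.9 = 3.878 kΩ.
The fractional drop is R_th/(R_th + R_L); requiring this ≤ 0.110 gives R_L ≥ R_th(1/0.110 − 1) = 3.878 × 8.091 = 31.4 kΩ.

R_L(min) ≈ 31.4 kΩ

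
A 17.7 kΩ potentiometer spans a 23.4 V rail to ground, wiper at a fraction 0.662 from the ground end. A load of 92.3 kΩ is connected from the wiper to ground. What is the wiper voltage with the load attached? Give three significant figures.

The wiper splits the pot into (1−α)R = 5.983 kΩ above and αR = 11.72 kΩ below.
Lower section ‖ load = 10.40 kΩ.
V_wiper = 23.4 × 10.40/(5.983 + 10.40) = 14.9 V.

V ≈ 14.9 V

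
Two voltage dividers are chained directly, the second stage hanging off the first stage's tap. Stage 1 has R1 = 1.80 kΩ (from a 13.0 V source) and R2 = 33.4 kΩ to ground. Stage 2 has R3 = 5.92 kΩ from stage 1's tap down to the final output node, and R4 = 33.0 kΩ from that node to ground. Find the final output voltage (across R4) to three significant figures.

Stage 2 presents R3+R4 = 38.92 kΩ as a load on stage 1's tap.
Stage 1's lower leg becomes R2‖(R3+R4) = 17.97 kΩ, so V_mid = 13.0 × 17.97/19.77 = 11.82 V.
Stage 2 is itself unloaded: V_out = V_mid × R4/(R3+R4) = 11.82 × 33.0/38.92 = 10.0 V.

V_out ≈ 10.0 V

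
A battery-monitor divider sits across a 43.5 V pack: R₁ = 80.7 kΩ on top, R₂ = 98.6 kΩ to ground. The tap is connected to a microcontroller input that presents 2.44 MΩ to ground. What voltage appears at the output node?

The load sits in parallel with R₂: R₂‖R_L = (98.6 × 2440) / (98.6 + 2440) = 94.77 kΩ.
V_out = 43.5 × 94.77 / (80.7 + 94.77) = 43.5 × 94.77/175.5 = 23.5 V.

V_out ≈ 23.5 V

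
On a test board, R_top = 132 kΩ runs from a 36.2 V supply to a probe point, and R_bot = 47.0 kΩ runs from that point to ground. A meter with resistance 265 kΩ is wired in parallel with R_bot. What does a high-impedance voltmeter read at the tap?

V_out ≈ 8.41 V

The load sits in parallel with R_bot: R_bot‖R_L = (47.0 × 265) / (47.0 + 265) = 39.92 kΩ.
V_out = 36.2 × 39.92 / (132 + 39.92) = 36.2 × 39.92/171.9 = 8.41 V.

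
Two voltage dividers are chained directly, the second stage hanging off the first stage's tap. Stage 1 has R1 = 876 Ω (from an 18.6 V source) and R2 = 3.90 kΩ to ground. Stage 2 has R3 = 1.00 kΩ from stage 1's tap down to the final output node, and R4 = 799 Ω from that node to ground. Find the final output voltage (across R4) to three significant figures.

Stage 2 presents R3+R4 = 1799 Ω as a load on stage 1's tap.
Stage 1's lower leg becomes R2‖(R3+R4) = 1231 Ω, so V_mid = 18.6 × 1231/2107 = 10.87 V.
Stage 2 is itself unloaded: V_out = V_mid × R4/(R3+R4) = 10.87 × 799/1799 = 4.83 V.

V_out ≈ 4.83 V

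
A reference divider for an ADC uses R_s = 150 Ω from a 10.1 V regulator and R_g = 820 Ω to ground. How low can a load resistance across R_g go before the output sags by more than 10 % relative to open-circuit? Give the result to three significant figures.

Output resistance R_th = R_s‖R_g = (150 × 820)/970.0 = 126.8 Ω.
The fractional drop is R_th/(R_th + R_L); requiring this ≤ 0.100 gives R_L ≥ R_th(1/0.100 − 1) = 126.8 × 9.000 = 1.14 kΩ.

R_L(min) ≈ 1.14 kΩ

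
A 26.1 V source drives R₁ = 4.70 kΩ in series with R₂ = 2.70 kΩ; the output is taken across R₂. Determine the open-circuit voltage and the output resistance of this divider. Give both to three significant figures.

V_th = 9.52 V, R_th = 1.71 kΩ

V_th is the open-circuit tap voltage: 26.1 × 2.70/(4.70 + 2.70) = 9.52 V.
With the supply zeroed, R₁ and R₂ appear in parallel from the tap: R_th = R₁‖R₂ = (4.70 × 2.70)/7.400 = 1.71 kΩ.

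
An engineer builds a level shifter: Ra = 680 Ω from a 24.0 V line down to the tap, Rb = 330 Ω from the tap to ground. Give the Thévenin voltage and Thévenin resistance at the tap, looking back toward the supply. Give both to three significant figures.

V_th is the open-circuit tap voltage: 24.0 × 330/(680 + 330) = 7.84 V.
With the supply zeroed, Ra and Rb appear in parallel from the tap: R_th = Ra‖Rb = (680 × 330)/1010 = 222 Ω.

V_th = 7.84 V, R_th = 222 Ω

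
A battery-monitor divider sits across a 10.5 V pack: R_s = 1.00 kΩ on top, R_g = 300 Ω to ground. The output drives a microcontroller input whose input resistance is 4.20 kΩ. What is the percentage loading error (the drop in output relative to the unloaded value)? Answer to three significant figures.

The divider's output (Thévenin) resistance is R_s‖R_g = 230.8 Ω.
Fractional drop under load = R_th/(R_th + R_L) = 230.8 / (230.8 + 4200) = 0.05208.
So the output falls by 5.21 %.

5.21 %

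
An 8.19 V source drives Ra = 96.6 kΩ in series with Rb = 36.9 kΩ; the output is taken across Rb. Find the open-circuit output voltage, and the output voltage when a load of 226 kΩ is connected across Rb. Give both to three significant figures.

Open-circuit: V = 8.19 × 36.9/(96.6 + 36.9) = 2.26 V.
With the load, Rb becomes Rb‖R_L = 31.72 kΩ, so V = 8.19 × 31.72/128.3 = 2.02 V.

Unloaded: 2.26 V; loaded: 2.02 V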